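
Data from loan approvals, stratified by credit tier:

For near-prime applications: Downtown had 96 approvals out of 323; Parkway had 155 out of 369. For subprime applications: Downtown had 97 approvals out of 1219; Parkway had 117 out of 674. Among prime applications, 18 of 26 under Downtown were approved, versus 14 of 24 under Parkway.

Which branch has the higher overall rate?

Near-prime: Downtown 96/323 = 29.7%, Parkway 155/369 = 42.0% → Parkway
Subprime: Downtown 97/1219 = 8.0%, Parkway 117/674 = 17.4% → Parkway
Prime: Downtown 18/26 = 69.2%, Parkway 14/24 = 58.3% → Downtown
Overall: Downtown 211/1568 = 13.5%, Parkway 286/1067 = 26.8% → Parkway
(Neither sweeps every credit group, but Parkway has the higher pooled rate.)

Parkway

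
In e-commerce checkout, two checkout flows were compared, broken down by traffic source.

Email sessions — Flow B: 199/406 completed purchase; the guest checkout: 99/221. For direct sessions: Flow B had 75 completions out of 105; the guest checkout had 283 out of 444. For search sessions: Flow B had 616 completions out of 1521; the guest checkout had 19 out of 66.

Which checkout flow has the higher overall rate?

Email: Flow B 199/406 = 49.0%, the guest checkout 99/221 = 44.8% → Flow B
Direct: Flow B 75/105 = 71.4%, the guest checkout 283/444 = 63.7% → Flow B
Search: Flow B 616/1521 = 40.5%, the guest checkout 19/66 = 28.8% → Flow B
Overall: Flow B 890/2032 = 43.8%, the guest checkout 401/731 = 54.9% → the guest checkout
(Flow B wins every traffic group but the guest checkout wins overall — Flow B's sessions skew toward the low-rate search group.)

the guest checkout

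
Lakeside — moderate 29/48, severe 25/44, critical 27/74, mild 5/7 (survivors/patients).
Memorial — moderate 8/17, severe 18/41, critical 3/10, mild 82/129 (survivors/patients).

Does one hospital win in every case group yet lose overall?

Moderate: Lakeside 29/48 = 60.4%, Memorial 8/17 = 47.1% → Lakeside
Severe: Lakeside 25/44 = 56.8%, Memorial 18/41 = 43.9% → Lakeside
Critical: Lakeside 27/74 = 36.5%, Memorial 3/10 = 30.0% → Lakeside
Mild: Lakeside 5/7 = 71.4%, Memorial 82/129 = 63.6% → Lakeside
Overall: Lakeside 86/173 = 49.7%, Memorial 111/197 = 56.3% → Memorial
Lakeside wins each case group but Memorial wins overall — the comparison reverses. Lakeside's patients skew toward critical, which has a lower base rate.

Yes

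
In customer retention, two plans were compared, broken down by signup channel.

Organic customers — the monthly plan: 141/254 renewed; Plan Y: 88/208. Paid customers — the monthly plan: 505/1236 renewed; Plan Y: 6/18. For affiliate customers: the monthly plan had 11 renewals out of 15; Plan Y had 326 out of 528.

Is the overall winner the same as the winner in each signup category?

No

Organic: the monthly plan 141/254 = 55.5%, Plan Y 88/208 = 42.3% → the monthly plan
Paid: the monthly plan 505/1236 = 40.9%, Plan Y 6/18 = 33.3% → the monthly plan
Affiliate: the monthly plan 11/15 = 73.3%, Plan Y 326/528 = 61.7% → the monthly plan
Overall: the monthly plan 657/1505 = 43.7%, Plan Y 420/754 = 55.7% → Plan Y
The monthly plan wins each signup group but Plan Y wins overall — the comparison reverses. The monthly plan's customers skew toward paid, which has a lower base rate.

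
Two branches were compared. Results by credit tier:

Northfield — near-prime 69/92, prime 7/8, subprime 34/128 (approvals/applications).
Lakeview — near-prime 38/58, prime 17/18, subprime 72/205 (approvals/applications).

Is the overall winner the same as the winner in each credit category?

No

Near-prime: Northfield 69/92 = 75.0%, Lakeview 38/58 = 65.5% → Northfield
Prime: Northfield 7/8 = 87.5%, Lakeview 17/18 = 94.4% → Lakeview
Subprime: Northfield 34/128 = 26.6%, Lakeview 72/205 = 35.1% → Lakeview
Overall: Northfield 110/228 = 48.2%, Lakeview 127/281 = 45.2% → Northfield
Neither sweeps: Northfield wins 1 of 3 groups, Lakeview wins 2. Northfield wins overall but not every group — no Simpson reversal.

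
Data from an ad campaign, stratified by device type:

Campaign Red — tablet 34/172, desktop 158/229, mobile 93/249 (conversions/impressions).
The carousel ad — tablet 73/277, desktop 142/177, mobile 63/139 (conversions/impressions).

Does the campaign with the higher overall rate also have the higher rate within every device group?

Tablet: Campaign Red 34/172 = 19.8%, the carousel ad 73/277 = 26.4% → the carousel ad
Desktop: Campaign Red 158/229 = 69.0%, the carousel ad 142/177 = 80.2% → the carousel ad
Mobile: Campaign Red 93/249 = 37.3%, the carousel ad 63/139 = 45.3% → the carousel ad
Overall: Campaign Red 285/650 = 43.8%, the carousel ad 278/593 = 46.9% → the carousel ad
The carousel ad wins overall and in every device group — no reversal.

Yes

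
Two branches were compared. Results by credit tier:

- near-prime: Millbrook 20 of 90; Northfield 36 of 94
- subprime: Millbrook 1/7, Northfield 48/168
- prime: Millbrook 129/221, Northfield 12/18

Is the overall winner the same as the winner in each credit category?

Near-prime: Millbrook 20/90 = 22.2%, Northfield 36/94 = 38.3% → Northfield
Subprime: Millbrook 1/7 = 14.3%, Northfield 48/168 = 28.6% → Northfield
Prime: Millbrook 129/221 = 58.4%, Northfield 12/18 = 66.7% → Northfield
Overall: Millbrook 150/318 = 47.2%, Northfield 96/280 = 34.3% → Millbrook
Northfield wins each credit group but Millbrook wins overall — the comparison reverses. Northfield's applications skew toward subprime, which has a lower base rate.

No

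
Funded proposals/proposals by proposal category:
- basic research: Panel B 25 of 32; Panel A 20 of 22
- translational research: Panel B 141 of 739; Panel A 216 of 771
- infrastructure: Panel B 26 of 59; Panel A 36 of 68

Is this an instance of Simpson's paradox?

No

Basic research: Panel B 25/32 = 78.1%, Panel A 20/22 = 90.9% → Panel A
Translational research: Panel B 141/739 = 19.1%, Panel A 216/771 = 28.0% → Panel A
Infrastructure: Panel B 26/59 = 44.1%, Panel A 36/68 = 52.9% → Panel A
Overall: Panel B 192/830 = 23.1%, Panel A 272/861 = 31.6% → Panel A
Panel A wins overall and in every proposal group — no reversal.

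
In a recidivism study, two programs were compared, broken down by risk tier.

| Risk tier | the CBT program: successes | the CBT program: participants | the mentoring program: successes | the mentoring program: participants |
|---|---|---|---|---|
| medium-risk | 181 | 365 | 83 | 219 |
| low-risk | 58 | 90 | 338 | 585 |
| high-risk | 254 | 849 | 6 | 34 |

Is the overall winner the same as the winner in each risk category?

Medium-risk: the CBT program 181/365 = 49.6%, the mentoring program 83/219 = 37.9% → the CBT program
Low-risk: the CBT program 58/90 = 64.4%, the mentoring program 338/585 = 57.8% → the CBT program
High-risk: the CBT program 254/849 = 29.9%, the mentoring program 6/34 = 17.6% → the CBT program
Overall: the CBT program 493/1304 = 37.8%, the mentoring program 427/838 = 51.0% → the mentoring program
The CBT program wins each risk group but the mentoring program wins overall — the comparison reverses. The CBT program's participants skew toward high-risk, which has a lower base rate.

No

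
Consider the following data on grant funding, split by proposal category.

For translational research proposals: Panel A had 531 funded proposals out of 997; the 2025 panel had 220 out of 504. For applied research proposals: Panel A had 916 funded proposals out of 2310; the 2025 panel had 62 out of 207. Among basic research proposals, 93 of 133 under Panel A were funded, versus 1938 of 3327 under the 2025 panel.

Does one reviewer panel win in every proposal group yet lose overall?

Yes

Translational research: Panel A 531/997 = 53.3%, the 2025 panel 220/504 = 43.7% → Panel A
Applied research: Panel A 916/2310 = 39.7%, the 2025 panel 62/207 = 30.0% → Panel A
Basic research: Panel A 93/133 = 69.9%, the 2025 panel 1938/3327 = 58.3% → Panel A
Overall: Panel A 1540/3440 = 44.8%, the 2025 panel 2220/4038 = 55.0% → the 2025 panel
Panel A wins each proposal group but the 2025 panel wins overall — the comparison reverses. Panel A's proposals skew toward applied research, which has a lower base rate.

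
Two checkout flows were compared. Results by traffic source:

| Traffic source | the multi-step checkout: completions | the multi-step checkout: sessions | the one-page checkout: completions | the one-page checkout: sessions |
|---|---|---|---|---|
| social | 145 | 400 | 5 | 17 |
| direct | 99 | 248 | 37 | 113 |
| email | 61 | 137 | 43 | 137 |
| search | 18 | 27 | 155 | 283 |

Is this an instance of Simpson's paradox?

Yes

Social: the multi-step checkout 145/400 = 36.2%, the one-page checkout 5/17 = 29.4% → the multi-step checkout
Direct: the multi-step checkout 99/248 = 39.9%, the one-page checkout 37/113 = 32.7% → the multi-step checkout
Email: the multi-step checkout 61/137 = 44.5%, the one-page checkout 43/137 = 31.4% → the multi-step checkout
Search: the multi-step checkout 18/27 = 66.7%, the one-page checkout 155/283 = 54.8% → the multi-step checkout
Overall: the multi-step checkout 323/812 = 39.8%, the one-page checkout 240/550 = 43.6% → the one-page checkout
The multi-step checkout wins each traffic group but the one-page checkout wins overall — the comparison reverses. The multi-step checkout's sessions skew toward social, which has a lower base rate.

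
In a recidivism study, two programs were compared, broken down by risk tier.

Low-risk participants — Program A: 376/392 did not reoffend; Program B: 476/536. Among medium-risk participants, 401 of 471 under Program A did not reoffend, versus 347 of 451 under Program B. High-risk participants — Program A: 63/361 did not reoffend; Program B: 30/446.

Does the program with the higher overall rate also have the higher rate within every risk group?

Yes

Low-risk: Program A 376/392 = 95.9%, Program B 476/536 = 88.8% → Program A
Medium-risk: Program A 401/471 = 85.1%, Program B 347/451 = 76.9% → Program A
High-risk: Program A 63/361 = 17.5%, Program B 30/446 = 6.7% → Program A
Overall: Program A 840/1224 = 68.6%, Program B 853/1433 = 59.5% → Program A
Program A wins overall and in every risk group — no reversal.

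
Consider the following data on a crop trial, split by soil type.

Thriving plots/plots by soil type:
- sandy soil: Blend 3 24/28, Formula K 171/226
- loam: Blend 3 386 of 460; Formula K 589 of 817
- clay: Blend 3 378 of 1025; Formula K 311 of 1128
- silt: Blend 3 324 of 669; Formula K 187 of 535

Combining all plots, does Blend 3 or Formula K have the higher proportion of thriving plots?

Blend 3

Sandy soil: Blend 3 24/28 = 85.7%, Formula K 171/226 = 75.7% → Blend 3
Loam: Blend 3 386/460 = 83.9%, Formula K 589/817 = 72.1% → Blend 3
Clay: Blend 3 378/1025 = 36.9%, Formula K 311/1128 = 27.6% → Blend 3
Silt: Blend 3 324/669 = 48.4%, Formula K 187/535 = 35.0% → Blend 3
Overall: Blend 3 1112/2182 = 51.0%, Formula K 1258/2706 = 46.5% → Blend 3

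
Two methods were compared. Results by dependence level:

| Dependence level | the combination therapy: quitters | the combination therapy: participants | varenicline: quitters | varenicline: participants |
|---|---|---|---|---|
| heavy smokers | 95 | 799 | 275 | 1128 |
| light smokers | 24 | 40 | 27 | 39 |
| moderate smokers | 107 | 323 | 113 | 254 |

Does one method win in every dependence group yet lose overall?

Heavy smokers: the combination therapy 95/799 = 11.9%, varenicline 275/1128 = 24.4% → varenicline
Light smokers: the combination therapy 24/40 = 60.0%, varenicline 27/39 = 69.2% → varenicline
Moderate smokers: the combination therapy 107/323 = 33.1%, varenicline 113/254 = 44.5% → varenicline
Overall: the combination therapy 226/1162 = 19.4%, varenicline 415/1421 = 29.2% → varenicline
Varenicline wins overall and in every dependence group — no reversal.

No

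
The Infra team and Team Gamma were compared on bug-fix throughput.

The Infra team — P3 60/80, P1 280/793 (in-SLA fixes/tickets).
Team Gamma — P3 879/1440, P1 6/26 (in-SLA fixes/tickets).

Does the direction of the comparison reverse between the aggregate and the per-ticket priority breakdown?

P3: the Infra team 60/80 = 75.0%, Team Gamma 879/1440 = 61.0% → the Infra team
P1: the Infra team 280/793 = 35.3%, Team Gamma 6/26 = 23.1% → the Infra team
Overall: the Infra team 340/873 = 38.9%, Team Gamma 885/1466 = 60.4% → Team Gamma
The Infra team wins each ticket group but Team Gamma wins overall — the comparison reverses. The Infra team's tickets skew toward P1, which has a lower base rate.

Yes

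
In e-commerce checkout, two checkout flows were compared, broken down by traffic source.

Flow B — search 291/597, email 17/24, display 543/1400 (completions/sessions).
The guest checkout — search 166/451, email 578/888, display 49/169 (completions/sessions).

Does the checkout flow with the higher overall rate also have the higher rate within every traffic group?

No

Search: Flow B 291/597 = 48.7%, the guest checkout 166/451 = 36.8% → Flow B
Email: Flow B 17/24 = 70.8%, the guest checkout 578/888 = 65.1% → Flow B
Display: Flow B 543/1400 = 38.8%, the guest checkout 49/169 = 29.0% → Flow B
Overall: Flow B 851/2021 = 42.1%, the guest checkout 793/1508 = 52.6% → the guest checkout
Flow B wins each traffic group but the guest checkout wins overall — the comparison reverses. Flow B's sessions skew toward display, which has a lower base rate.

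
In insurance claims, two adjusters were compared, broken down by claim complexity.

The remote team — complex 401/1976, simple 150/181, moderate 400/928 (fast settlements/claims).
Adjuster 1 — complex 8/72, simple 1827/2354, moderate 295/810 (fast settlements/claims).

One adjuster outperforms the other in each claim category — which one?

Complex: the remote team 401/1976 = 20.3%, Adjuster 1 8/72 = 11.1% → the remote team
Simple: the remote team 150/181 = 82.9%, Adjuster 1 1827/2354 = 77.6% → the remote team
Moderate: the remote team 400/928 = 43.1%, Adjuster 1 295/810 = 36.4% → the remote team
The remote team has the higher rate in all 3 groups.

the remote team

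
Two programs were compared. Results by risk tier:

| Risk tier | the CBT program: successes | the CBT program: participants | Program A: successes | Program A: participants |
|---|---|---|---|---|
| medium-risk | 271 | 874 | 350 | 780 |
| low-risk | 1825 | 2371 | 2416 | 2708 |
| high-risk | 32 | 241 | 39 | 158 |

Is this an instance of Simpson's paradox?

No

Medium-risk: the CBT program 271/874 = 31.0%, Program A 350/780 = 44.9% → Program A
Low-risk: the CBT program 1825/2371 = 77.0%, Program A 2416/2708 = 89.2% → Program A
High-risk: the CBT program 32/241 = 13.3%, Program A 39/158 = 24.7% → Program A
Overall: the CBT program 2128/3486 = 61.0%, Program A 2805/3646 = 76.9% → Program A
Program A wins overall and in every risk group — no reversal.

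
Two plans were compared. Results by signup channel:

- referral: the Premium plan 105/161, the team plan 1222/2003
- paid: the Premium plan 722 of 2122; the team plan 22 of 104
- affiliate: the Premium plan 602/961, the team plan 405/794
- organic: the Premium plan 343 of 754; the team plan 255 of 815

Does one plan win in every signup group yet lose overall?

Referral: the Premium plan 105/161 = 65.2%, the team plan 1222/2003 = 61.0% → the Premium plan
Paid: the Premium plan 722/2122 = 34.0%, the team plan 22/104 = 21.2% → the Premium plan
Affiliate: the Premium plan 602/961 = 62.6%, the team plan 405/794 = 51.0% → the Premium plan
Organic: the Premium plan 343/754 = 45.5%, the team plan 255/815 = 31.3% → the Premium plan
Overall: the Premium plan 1772/3998 = 44.3%, the team plan 1904/3716 = 51.2% → the team plan
The Premium plan wins each signup group but the team plan wins overall — the comparison reverses. The Premium plan's customers skew toward paid, which has a lower base rate.

Yes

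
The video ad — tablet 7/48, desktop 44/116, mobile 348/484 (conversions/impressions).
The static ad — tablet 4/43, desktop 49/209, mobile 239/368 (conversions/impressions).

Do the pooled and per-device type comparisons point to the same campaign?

Tablet: the video ad 7/48 = 14.6%, the static ad 4/43 = 9.3% → the video ad
Desktop: the video ad 44/116 = 37.9%, the static ad 49/209 = 23.4% → the video ad
Mobile: the video ad 348/484 = 71.9%, the static ad 239/368 = 64.9% → the video ad
Overall: the video ad 399/648 = 61.6%, the static ad 292/620 = 47.1% → the video ad
The video ad wins overall and in every device group — no reversal.

Yes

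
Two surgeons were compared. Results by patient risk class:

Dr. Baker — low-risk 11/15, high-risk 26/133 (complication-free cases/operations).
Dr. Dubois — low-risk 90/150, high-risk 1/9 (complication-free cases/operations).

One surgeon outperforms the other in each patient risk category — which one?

Low-risk: Dr. Baker 11/15 = 73.3%, Dr. Dubois 90/150 = 60.0% → Dr. Baker
High-risk: Dr. Baker 26/133 = 19.5%, Dr. Dubois 1/9 = 11.1% → Dr. Baker
Dr. Baker has the higher rate in both groups.

Dr. Baker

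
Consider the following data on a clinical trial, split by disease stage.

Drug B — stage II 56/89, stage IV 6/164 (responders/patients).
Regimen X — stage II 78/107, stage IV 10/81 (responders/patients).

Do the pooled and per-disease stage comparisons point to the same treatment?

Yes

Stage II: Drug B 56/89 = 62.9%, Regimen X 78/107 = 72.9% → Regimen X
Stage IV: Drug B 6/164 = 3.7%, Regimen X 10/81 = 12.3% → Regimen X
Overall: Drug B 62/253 = 24.5%, Regimen X 88/188 = 46.8% → Regimen X
Regimen X wins overall and in every disease group — no reversal.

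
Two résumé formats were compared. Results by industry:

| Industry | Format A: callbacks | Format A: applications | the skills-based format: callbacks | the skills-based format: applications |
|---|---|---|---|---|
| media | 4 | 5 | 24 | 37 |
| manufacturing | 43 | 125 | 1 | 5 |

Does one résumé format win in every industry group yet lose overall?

Yes

Media: Format A 4/5 = 80.0%, the skills-based format 24/37 = 64.9% → Format A
Manufacturing: Format A 43/125 = 34.4%, the skills-based format 1/5 = 20.0% → Format A
Overall: Format A 47/130 = 36.2%, the skills-based format 25/42 = 59.5% → the skills-based format
Format A wins each industry group but the skills-based format wins overall — the comparison reverses. Format A's applications skew toward manufacturing, which has a lower base rate.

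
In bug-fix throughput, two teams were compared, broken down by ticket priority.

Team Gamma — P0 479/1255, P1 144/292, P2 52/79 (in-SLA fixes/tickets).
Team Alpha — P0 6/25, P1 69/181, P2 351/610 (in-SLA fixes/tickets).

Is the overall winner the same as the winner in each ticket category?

No

P0: Team Gamma 479/1255 = 38.2%, Team Alpha 6/25 = 24.0% → Team Gamma
P1: Team Gamma 144/292 = 49.3%, Team Alpha 69/181 = 38.1% → Team Gamma
P2: Team Gamma 52/79 = 65.8%, Team Alpha 351/610 = 57.5% → Team Gamma
Overall: Team Gamma 675/1626 = 41.5%, Team Alpha 426/816 = 52.2% → Team Alpha
Team Gamma wins each ticket group but Team Alpha wins overall — the comparison reverses. Team Gamma's tickets skew toward P0, which has a lower base rate.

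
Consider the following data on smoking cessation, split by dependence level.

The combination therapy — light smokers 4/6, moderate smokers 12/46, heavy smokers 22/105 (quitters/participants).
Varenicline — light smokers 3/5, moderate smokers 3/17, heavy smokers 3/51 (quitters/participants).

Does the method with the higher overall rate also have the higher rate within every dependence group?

Light smokers: the combination therapy 4/6 = 66.7%, varenicline 3/5 = 60.0% → the combination therapy
Moderate smokers: the combination therapy 12/46 = 26.1%, varenicline 3/17 = 17.6% → the combination therapy
Heavy smokers: the combination therapy 22/105 = 21.0%, varenicline 3/51 = 5.9% → the combination therapy
Overall: the combination therapy 38/157 = 24.2%, varenicline 9/73 = 12.3% → the combination therapy
The combination therapy wins overall and in every dependence group — no reversal.

Yes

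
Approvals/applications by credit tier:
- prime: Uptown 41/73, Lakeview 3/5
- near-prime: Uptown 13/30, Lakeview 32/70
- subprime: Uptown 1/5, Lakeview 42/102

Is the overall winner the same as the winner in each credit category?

No

Prime: Uptown 41/73 = 56.2%, Lakeview 3/5 = 60.0% → Lakeview
Near-prime: Uptown 13/30 = 43.3%, Lakeview 32/70 = 45.7% → Lakeview
Subprime: Uptown 1/5 = 20.0%, Lakeview 42/102 = 41.2% → Lakeview
Overall: Uptown 55/108 = 50.9%, Lakeview 77/177 = 43.5% → Uptown
Lakeview wins each credit group but Uptown wins overall — the comparison reverses. Lakeview's applications skew toward subprime, which has a lower base rate.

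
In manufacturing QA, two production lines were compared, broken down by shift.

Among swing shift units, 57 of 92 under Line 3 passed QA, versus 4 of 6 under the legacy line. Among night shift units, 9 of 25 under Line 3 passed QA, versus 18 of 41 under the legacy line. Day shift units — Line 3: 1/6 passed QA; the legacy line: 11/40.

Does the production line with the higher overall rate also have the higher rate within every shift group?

No

Swing shift: Line 3 57/92 = 62.0%, the legacy line 4/6 = 66.7% → the legacy line
Night shift: Line 3 9/25 = 36.0%, the legacy line 18/41 = 43.9% → the legacy line
Day shift: Line 3 1/6 = 16.7%, the legacy line 11/40 = 27.5% → the legacy line
Overall: Line 3 67/123 = 54.5%, the legacy line 33/87 = 37.9% → Line 3
The legacy line wins each shift group but Line 3 wins overall — the comparison reverses. The legacy line's units skew toward day shift, which has a lower base rate.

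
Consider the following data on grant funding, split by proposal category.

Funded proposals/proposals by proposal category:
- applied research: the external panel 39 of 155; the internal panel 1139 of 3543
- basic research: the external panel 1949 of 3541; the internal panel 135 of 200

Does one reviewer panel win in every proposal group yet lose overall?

Applied research: the external panel 39/155 = 25.2%, the internal panel 1139/3543 = 32.1% → the internal panel
Basic research: the external panel 1949/3541 = 55.0%, the internal panel 135/200 = 67.5% → the internal panel
Overall: the external panel 1988/3696 = 53.8%, the internal panel 1274/3743 = 34.0% → the external panel
The internal panel wins each proposal group but the external panel wins overall — the comparison reverses. The internal panel's proposals skew toward applied research, which has a lower base rate.

Yes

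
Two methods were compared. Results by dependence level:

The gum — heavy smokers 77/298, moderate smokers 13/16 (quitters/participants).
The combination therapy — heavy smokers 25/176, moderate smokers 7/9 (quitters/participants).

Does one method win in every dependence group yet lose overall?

Heavy smokers: the gum 77/298 = 25.8%, the combination therapy 25/176 = 14.2% → the gum
Moderate smokers: the gum 13/16 = 81.2%, the combination therapy 7/9 = 77.8% → the gum
Overall: the gum 90/314 = 28.7%, the combination therapy 32/185 = 17.3% → the gum
The gum wins overall and in every dependence group — no reversal.

No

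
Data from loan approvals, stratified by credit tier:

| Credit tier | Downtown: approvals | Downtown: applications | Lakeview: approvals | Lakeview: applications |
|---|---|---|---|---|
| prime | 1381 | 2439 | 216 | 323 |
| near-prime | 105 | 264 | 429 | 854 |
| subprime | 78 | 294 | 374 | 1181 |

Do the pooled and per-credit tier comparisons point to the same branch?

Prime: Downtown 1381/2439 = 56.6%, Lakeview 216/323 = 66.9% → Lakeview
Near-prime: Downtown 105/264 = 39.8%, Lakeview 429/854 = 50.2% → Lakeview
Subprime: Downtown 78/294 = 26.5%, Lakeview 374/1181 = 31.7% → Lakeview
Overall: Downtown 1564/2997 = 52.2%, Lakeview 1019/2358 = 43.2% → Downtown
Lakeview wins each credit group but Downtown wins overall — the comparison reverses. Lakeview's applications skew toward subprime, which has a lower base rate.

No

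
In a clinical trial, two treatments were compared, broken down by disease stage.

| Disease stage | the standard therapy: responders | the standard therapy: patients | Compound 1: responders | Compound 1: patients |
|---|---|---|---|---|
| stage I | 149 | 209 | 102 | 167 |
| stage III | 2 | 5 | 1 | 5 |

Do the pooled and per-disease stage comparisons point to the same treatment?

Yes

Stage I: the standard therapy 149/209 = 71.3%, Compound 1 102/167 = 61.1% → the standard therapy
Stage III: the standard therapy 2/5 = 40.0%, Compound 1 1/5 = 20.0% → the standard therapy
Overall: the standard therapy 151/214 = 70.6%, Compound 1 103/172 = 59.9% → the standard therapy
The standard therapy wins overall and in every disease group — no reversal.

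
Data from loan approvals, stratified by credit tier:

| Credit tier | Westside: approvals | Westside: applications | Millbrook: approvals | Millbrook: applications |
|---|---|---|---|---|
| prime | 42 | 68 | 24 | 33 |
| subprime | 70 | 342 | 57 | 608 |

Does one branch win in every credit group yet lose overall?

Prime: Westside 42/68 = 61.8%, Millbrook 24/33 = 72.7% → Millbrook
Subprime: Westside 70/342 = 20.5%, Millbrook 57/608 = 9.4% → Westside
Overall: Westside 112/410 = 27.3%, Millbrook 81/641 = 12.6% → Westside
Neither sweeps: Westside wins 1 of 2 groups, Millbrook wins 1. Westside wins overall but not every group — no Simpson reversal.

No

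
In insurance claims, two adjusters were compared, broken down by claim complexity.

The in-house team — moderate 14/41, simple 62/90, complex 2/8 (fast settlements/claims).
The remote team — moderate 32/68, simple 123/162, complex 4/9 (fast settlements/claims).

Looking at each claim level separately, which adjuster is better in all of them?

Moderate: the in-house team 14/41 = 34.1%, the remote team 32/68 = 47.1% → the remote team
Simple: the in-house team 62/90 = 68.9%, the remote team 123/162 = 75.9% → the remote team
Complex: the in-house team 2/8 = 25.0%, the remote team 4/9 = 44.4% → the remote team
The remote team has the higher rate in all 3 groups.

the remote team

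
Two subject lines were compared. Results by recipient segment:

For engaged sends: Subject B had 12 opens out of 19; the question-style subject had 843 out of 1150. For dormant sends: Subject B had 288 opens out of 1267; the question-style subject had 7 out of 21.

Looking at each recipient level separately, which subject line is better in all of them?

Engaged: Subject B 12/19 = 63.2%, the question-style subject 843/1150 = 73.3% → the question-style subject
Dormant: Subject B 288/1267 = 22.7%, the question-style subject 7/21 = 33.3% → the question-style subject
The question-style subject has the higher rate in both groups.

the question-style subject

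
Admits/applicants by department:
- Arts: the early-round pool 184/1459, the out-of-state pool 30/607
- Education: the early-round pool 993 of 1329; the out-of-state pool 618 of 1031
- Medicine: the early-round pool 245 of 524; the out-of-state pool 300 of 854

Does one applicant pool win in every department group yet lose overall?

Arts: the early-round pool 184/1459 = 12.6%, the out-of-state pool 30/607 = 4.9% → the early-round pool
Education: the early-round pool 993/1329 = 74.7%, the out-of-state pool 618/1031 = 59.9% → the early-round pool
Medicine: the early-round pool 245/524 = 46.8%, the out-of-state pool 300/854 = 35.1% → the early-round pool
Overall: the early-round pool 1422/3312 = 42.9%, the out-of-state pool 948/2492 = 38.0% → the early-round pool
The early-round pool wins overall and in every department group — no reversal.

No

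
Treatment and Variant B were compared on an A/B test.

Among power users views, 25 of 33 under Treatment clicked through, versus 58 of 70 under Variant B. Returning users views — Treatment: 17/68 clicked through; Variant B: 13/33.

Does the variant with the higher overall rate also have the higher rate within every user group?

Power users: Treatment 25/33 = 75.8%, Variant B 58/70 = 82.9% → Variant B
Returning users: Treatment 17/68 = 25.0%, Variant B 13/33 = 39.4% → Variant B
Overall: Treatment 42/101 = 41.6%, Variant B 71/103 = 68.9% → Variant B
Variant B wins overall and in every user group — no reversal.

Yes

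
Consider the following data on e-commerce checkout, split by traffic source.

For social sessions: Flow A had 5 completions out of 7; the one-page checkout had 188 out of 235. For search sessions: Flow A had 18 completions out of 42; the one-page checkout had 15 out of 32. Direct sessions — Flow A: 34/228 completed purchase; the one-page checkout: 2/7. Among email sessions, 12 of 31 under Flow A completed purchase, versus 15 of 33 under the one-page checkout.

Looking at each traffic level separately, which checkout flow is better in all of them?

Social: Flow A 5/7 = 71.4%, the one-page checkout 188/235 = 80.0% → the one-page checkout
Search: Flow A 18/42 = 42.9%, the one-page checkout 15/32 = 46.9% → the one-page checkout
Direct: Flow A 34/228 = 14.9%, the one-page checkout 2/7 = 28.6% → the one-page checkout
Email: Flow A 12/31 = 38.7%, the one-page checkout 15/33 = 45.5% → the one-page checkout
The one-page checkout has the higher rate in all 4 groups.

the one-page checkout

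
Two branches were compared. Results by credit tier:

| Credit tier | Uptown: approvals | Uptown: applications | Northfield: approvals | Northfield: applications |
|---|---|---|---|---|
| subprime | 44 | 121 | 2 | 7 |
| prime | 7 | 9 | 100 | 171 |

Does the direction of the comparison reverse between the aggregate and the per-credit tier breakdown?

Yes

Subprime: Uptown 44/121 = 36.4%, Northfield 2/7 = 28.6% → Uptown
Prime: Uptown 7/9 = 77.8%, Northfield 100/171 = 58.5% → Uptown
Overall: Uptown 51/130 = 39.2%, Northfield 102/178 = 57.3% → Northfield
Uptown wins each credit group but Northfield wins overall — the comparison reverses. Uptown's applications skew toward subprime, which has a lower base rate.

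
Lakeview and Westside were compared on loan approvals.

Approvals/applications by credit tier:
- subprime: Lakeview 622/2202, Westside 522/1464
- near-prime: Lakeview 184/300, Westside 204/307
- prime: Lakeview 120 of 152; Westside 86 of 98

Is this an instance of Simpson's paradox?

No

Subprime: Lakeview 622/2202 = 28.2%, Westside 522/1464 = 35.7% → Westside
Near-prime: Lakeview 184/300 = 61.3%, Westside 204/307 = 66.4% → Westside
Prime: Lakeview 120/152 = 78.9%, Westside 86/98 = 87.8% → Westside
Overall: Lakeview 926/2654 = 34.9%, Westside 812/1869 = 43.4% → Westside
Westside wins overall and in every credit group — no reversal.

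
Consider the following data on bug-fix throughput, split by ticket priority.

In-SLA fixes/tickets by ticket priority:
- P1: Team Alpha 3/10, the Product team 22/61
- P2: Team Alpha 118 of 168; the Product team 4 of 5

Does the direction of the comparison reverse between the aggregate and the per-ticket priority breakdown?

Yes

P1: Team Alpha 3/10 = 30.0%, the Product team 22/61 = 36.1% → the Product team
P2: Team Alpha 118/168 = 70.2%, the Product team 4/5 = 80.0% → the Product team
Overall: Team Alpha 121/178 = 68.0%, the Product team 26/66 = 39.4% → Team Alpha
The Product team wins each ticket group but Team Alpha wins overall — the comparison reverses. The Product team's tickets skew toward P1, which has a lower base rate.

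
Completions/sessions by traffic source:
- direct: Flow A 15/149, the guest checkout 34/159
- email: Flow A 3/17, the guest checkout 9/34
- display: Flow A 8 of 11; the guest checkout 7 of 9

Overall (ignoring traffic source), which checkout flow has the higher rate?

the guest checkout

Direct: Flow A 15/149 = 10.1%, the guest checkout 34/159 = 21.4% → the guest checkout
Email: Flow A 3/17 = 17.6%, the guest checkout 9/34 = 26.5% → the guest checkout
Display: Flow A 8/11 = 72.7%, the guest checkout 7/9 = 77.8% → the guest checkout
Overall: Flow A 26/177 = 14.7%, the guest checkout 50/202 = 24.8% → the guest checkout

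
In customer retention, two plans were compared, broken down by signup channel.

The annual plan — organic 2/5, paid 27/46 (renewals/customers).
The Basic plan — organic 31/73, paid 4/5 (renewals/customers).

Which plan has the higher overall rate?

the annual plan

Organic: the annual plan 2/5 = 40.0%, the Basic plan 31/73 = 42.5% → the Basic plan
Paid: the annual plan 27/46 = 58.7%, the Basic plan 4/5 = 80.0% → the Basic plan
Overall: the annual plan 29/51 = 56.9%, the Basic plan 35/78 = 44.9% → the annual plan
(The Basic plan wins every signup group but the annual plan wins overall — the Basic plan's customers skew toward the low-rate organic group.)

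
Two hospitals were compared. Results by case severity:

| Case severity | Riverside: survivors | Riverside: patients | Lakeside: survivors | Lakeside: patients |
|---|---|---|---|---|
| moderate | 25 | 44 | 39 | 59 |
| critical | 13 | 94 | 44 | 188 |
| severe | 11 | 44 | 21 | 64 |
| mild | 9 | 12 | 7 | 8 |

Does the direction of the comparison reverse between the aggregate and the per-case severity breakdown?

Moderate: Riverside 25/44 = 56.8%, Lakeside 39/59 = 66.1% → Lakeside
Critical: Riverside 13/94 = 13.8%, Lakeside 44/188 = 23.4% → Lakeside
Severe: Riverside 11/44 = 25.0%, Lakeside 21/64 = 32.8% → Lakeside
Mild: Riverside 9/12 = 75.0%, Lakeside 7/8 = 87.5% → Lakeside
Overall: Riverside 58/194 = 29.9%, Lakeside 111/319 = 34.8% → Lakeside
Lakeside wins overall and in every case group — no reversal.

No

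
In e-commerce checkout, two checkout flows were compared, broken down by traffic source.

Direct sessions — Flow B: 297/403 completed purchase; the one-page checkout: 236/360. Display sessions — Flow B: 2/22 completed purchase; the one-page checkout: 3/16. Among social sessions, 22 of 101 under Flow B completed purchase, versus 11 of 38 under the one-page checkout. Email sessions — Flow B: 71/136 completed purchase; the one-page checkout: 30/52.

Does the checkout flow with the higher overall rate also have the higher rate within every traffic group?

No

Direct: Flow B 297/403 = 73.7%, the one-page checkout 236/360 = 65.6% → Flow B
Display: Flow B 2/22 = 9.1%, the one-page checkout 3/16 = 18.8% → the one-page checkout
Social: Flow B 22/101 = 21.8%, the one-page checkout 11/38 = 28.9% → the one-page checkout
Email: Flow B 71/136 = 52.2%, the one-page checkout 30/52 = 57.7% → the one-page checkout
Overall: Flow B 392/662 = 59.2%, the one-page checkout 280/466 = 60.1% → the one-page checkout
Neither sweeps: Flow B wins 1 of 4 groups, the one-page checkout wins 3. The one-page checkout wins overall but not every group — no Simpson reversal.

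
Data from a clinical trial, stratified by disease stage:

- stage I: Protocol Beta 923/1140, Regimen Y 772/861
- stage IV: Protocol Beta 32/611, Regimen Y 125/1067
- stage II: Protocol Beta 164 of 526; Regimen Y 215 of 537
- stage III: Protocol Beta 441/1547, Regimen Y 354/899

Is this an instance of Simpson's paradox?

No

Stage I: Protocol Beta 923/1140 = 81.0%, Regimen Y 772/861 = 89.7% → Regimen Y
Stage IV: Protocol Beta 32/611 = 5.2%, Regimen Y 125/1067 = 11.7% → Regimen Y
Stage II: Protocol Beta 164/526 = 31.2%, Regimen Y 215/537 = 40.0% → Regimen Y
Stage III: Protocol Beta 441/1547 = 28.5%, Regimen Y 354/899 = 39.4% → Regimen Y
Overall: Protocol Beta 1560/3824 = 40.8%, Regimen Y 1466/3364 = 43.6% → Regimen Y
Regimen Y wins overall and in every disease group — no reversal.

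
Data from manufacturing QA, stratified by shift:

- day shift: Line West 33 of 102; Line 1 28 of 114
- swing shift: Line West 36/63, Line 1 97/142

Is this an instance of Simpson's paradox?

Day shift: Line West 33/102 = 32.4%, Line 1 28/114 = 24.6% → Line West
Swing shift: Line West 36/63 = 57.1%, Line 1 97/142 = 68.3% → Line 1
Overall: Line West 69/165 = 41.8%, Line 1 125/256 = 48.8% → Line 1
Neither sweeps: Line West wins 1 of 2 groups, Line 1 wins 1. Line 1 wins overall but not every group — no Simpson reversal.

No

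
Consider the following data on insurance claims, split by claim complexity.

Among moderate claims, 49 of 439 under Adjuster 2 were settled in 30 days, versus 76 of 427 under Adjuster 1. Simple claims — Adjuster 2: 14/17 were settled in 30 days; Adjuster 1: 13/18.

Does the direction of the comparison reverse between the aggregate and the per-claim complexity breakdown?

Moderate: Adjuster 2 49/439 = 11.2%, Adjuster 1 76/427 = 17.8% → Adjuster 1
Simple: Adjuster 2 14/17 = 82.4%, Adjuster 1 13/18 = 72.2% → Adjuster 2
Overall: Adjuster 2 63/456 = 13.8%, Adjuster 1 89/445 = 20.0% → Adjuster 1
Neither sweeps: Adjuster 2 wins 1 of 2 groups, Adjuster 1 wins 1. Adjuster 1 wins overall but not every group — no Simpson reversal.

No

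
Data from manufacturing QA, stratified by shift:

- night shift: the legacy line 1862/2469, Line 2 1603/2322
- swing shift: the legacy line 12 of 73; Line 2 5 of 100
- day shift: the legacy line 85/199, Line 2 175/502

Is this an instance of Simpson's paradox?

Night shift: the legacy line 1862/2469 = 75.4%, Line 2 1603/2322 = 69.0% → the legacy line
Swing shift: the legacy line 12/73 = 16.4%, Line 2 5/100 = 5.0% → the legacy line
Day shift: the legacy line 85/199 = 42.7%, Line 2 175/502 = 34.9% → the legacy line
Overall: the legacy line 1959/2741 = 71.5%, Line 2 1783/2924 = 61.0% → the legacy line
The legacy line wins overall and in every shift group — no reversal.

No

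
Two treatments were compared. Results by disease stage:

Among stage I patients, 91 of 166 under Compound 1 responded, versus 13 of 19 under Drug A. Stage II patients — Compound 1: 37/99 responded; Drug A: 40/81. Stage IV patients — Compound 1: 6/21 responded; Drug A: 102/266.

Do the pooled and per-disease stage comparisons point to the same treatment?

Stage I: Compound 1 91/166 = 54.8%, Drug A 13/19 = 68.4% → Drug A
Stage II: Compound 1 37/99 = 37.4%, Drug A 40/81 = 49.4% → Drug A
Stage IV: Compound 1 6/21 = 28.6%, Drug A 102/266 = 38.3% → Drug A
Overall: Compound 1 134/286 = 46.9%, Drug A 155/366 = 42.3% → Compound 1
Drug A wins each disease group but Compound 1 wins overall — the comparison reverses. Drug A's patients skew toward stage IV, which has a lower base rate.

No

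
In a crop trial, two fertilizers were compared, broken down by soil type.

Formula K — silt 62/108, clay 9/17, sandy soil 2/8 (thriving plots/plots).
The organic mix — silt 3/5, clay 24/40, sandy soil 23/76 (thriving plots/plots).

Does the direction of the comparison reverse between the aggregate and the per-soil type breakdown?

Yes

Silt: Formula K 62/108 = 57.4%, the organic mix 3/5 = 60.0% → the organic mix
Clay: Formula K 9/17 = 52.9%, the organic mix 24/40 = 60.0% → the organic mix
Sandy soil: Formula K 2/8 = 25.0%, the organic mix 23/76 = 30.3% → the organic mix
Overall: Formula K 73/133 = 54.9%, the organic mix 50/121 = 41.3% → Formula K
The organic mix wins each soil group but Formula K wins overall — the comparison reverses. The organic mix's plots skew toward sandy soil, which has a lower base rate.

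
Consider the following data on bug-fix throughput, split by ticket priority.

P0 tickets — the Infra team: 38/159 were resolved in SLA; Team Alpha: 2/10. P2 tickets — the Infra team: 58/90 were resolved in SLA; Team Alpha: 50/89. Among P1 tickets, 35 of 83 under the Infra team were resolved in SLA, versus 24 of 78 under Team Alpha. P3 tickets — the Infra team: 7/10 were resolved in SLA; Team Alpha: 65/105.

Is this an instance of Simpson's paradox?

P0: the Infra team 38/159 = 23.9%, Team Alpha 2/10 = 20.0% → the Infra team
P2: the Infra team 58/90 = 64.4%, Team Alpha 50/89 = 56.2% → the Infra team
P1: the Infra team 35/83 = 42.2%, Team Alpha 24/78 = 30.8% → the Infra team
P3: the Infra team 7/10 = 70.0%, Team Alpha 65/105 = 61.9% → the Infra team
Overall: the Infra team 138/342 = 40.4%, Team Alpha 141/282 = 50.0% → Team Alpha
The Infra team wins each ticket group but Team Alpha wins overall — the comparison reverses. The Infra team's tickets skew toward P0, which has a lower base rate.

Yes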